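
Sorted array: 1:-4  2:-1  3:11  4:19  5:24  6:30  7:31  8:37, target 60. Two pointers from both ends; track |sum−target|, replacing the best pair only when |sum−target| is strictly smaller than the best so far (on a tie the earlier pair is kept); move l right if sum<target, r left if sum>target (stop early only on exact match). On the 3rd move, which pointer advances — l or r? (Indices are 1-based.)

l

[1,8] -4+37=33 d=27 * → l++
[2,8] -1+37=36 d=24 * → l++
[3,8] 11+37=48 d=12 * → l++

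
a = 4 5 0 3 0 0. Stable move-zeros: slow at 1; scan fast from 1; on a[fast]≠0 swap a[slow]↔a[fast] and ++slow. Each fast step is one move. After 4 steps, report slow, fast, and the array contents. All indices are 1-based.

slow=4, fast=5, a=[4, 5, 3, 0, 0, 0]

(s=1,f=1) a[fast]=4≠0 swap→a[1]=4 → slow++,fast++
(s=2,f=2) a[fast]=5≠0 swap→a[2]=5 → slow++,fast++
(s=3,f=3) a[fast]=0 → fast++
(s=3,f=4) a[fast]=3≠0 swap→a[3]=3 → slow++,fast++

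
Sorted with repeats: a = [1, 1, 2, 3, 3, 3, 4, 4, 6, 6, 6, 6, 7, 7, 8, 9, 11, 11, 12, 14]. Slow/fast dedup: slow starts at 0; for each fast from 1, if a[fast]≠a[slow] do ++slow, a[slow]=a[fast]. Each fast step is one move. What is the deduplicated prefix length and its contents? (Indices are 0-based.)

slow=0 fast=1: a[fast]=1=a[slow] dup, fast++
slow=0 fast=2: a[fast]=2≠a[slow]=1 write a[1]=2, slow++,fast++
slow=1 fast=3: a[fast]=3≠a[slow]=2 write a[2]=3, slow++,fast++
slow=2 fast=4: a[fast]=3=a[slow] dup, fast++
slow=2 fast=5: a[fast]=3=a[slow] dup, fast++
slow=2 fast=6: a[fast]=4≠a[slow]=3 write a[3]=4, slow++,fast++
slow=3 fast=7: a[fast]=4=a[slow] dup, fast++
slow=3 fast=8: a[fast]=6≠a[slow]=4 write a[4]=6, slow++,fast++
slow=4 fast=9: a[fast]=6=a[slow] dup, fast++
slow=4 fast=10: a[fast]=6=a[slow] dup, fast++
slow=4 fast=11: a[fast]=6=a[slow] dup, fast++
slow=4 fast=12: a[fast]=7≠a[slow]=6 write a[5]=7, slow++,fast++
slow=5 fast=13: a[fast]=7=a[slow] dup, fast++
slow=5 fast=14: a[fast]=8≠a[slow]=7 write a[6]=8, slow++,fast++
slow=6 fast=15: a[fast]=9≠a[slow]=8 write a[7]=9, slow++,fast++
slow=7 fast=16: a[fast]=11≠a[slow]=9 write a[8]=11, slow++,fast++
slow=8 fast=17: a[fast]=11=a[slow] dup, fast++
slow=8 fast=18: a[fast]=12≠a[slow]=11 write a[9]=12, slow++,fast++
slow=9 fast=19: a[fast]=14≠a[slow]=12 write a[10]=14, slow++,fast++

length 11; prefix = [1, 2, 3, 4, 6, 7, 8, 9, 11, 12, 14]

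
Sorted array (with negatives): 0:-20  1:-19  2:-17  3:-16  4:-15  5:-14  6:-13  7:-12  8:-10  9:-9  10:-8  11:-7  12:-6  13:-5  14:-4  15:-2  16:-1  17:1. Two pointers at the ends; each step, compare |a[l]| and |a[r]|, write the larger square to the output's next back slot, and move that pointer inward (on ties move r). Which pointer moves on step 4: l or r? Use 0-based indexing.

l=0 r=17: |-20|>|1| out[17]=400, l++
l=1 r=17: |-19|>|1| out[16]=361, l++
l=2 r=17: |-17|>|1| out[15]=289, l++
l=3 r=17: |-16|>|1| out[14]=256, l++

l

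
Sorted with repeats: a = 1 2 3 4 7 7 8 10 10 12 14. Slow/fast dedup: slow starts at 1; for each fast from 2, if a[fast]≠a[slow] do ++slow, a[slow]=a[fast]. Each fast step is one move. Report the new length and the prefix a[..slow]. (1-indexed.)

slow=1 fast=2: a[fast]=2≠a[slow]=1 write a[2]=2, slow++,fast++
slow=2 fast=3: a[fast]=3≠a[slow]=2 write a[3]=3, slow++,fast++
slow=3 fast=4: a[fast]=4≠a[slow]=3 write a[4]=4, slow++,fast++
slow=4 fast=5: a[fast]=7≠a[slow]=4 write a[5]=7, slow++,fast++
slow=5 fast=6: a[fast]=7=a[slow] dup, fast++
slow=5 fast=7: a[fast]=8≠a[slow]=7 write a[6]=8, slow++,fast++
slow=6 fast=8: a[fast]=10≠a[slow]=8 write a[7]=10, slow++,fast++
slow=7 fast=9: a[fast]=10=a[slow] dup, fast++
slow=7 fast=10: a[fast]=12≠a[slow]=10 write a[8]=12, slow++,fast++
slow=8 fast=11: a[fast]=14≠a[slow]=12 write a[9]=14, slow++,fast++

length 9; prefix = [1, 2, 3, 4, 7, 8, 10, 12, 14]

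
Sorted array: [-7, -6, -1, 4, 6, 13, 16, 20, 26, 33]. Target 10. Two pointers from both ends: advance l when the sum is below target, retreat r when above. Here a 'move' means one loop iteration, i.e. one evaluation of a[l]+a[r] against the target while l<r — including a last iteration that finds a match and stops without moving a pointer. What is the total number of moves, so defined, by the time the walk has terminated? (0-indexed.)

5 moves

l=0 r=9: -7+33=26 >10, r--
l=0 r=8: -7+26=19 >10, r--
l=0 r=7: -7+20=13 >10, r--
l=0 r=6: -7+16=9 <10, l++
l=1 r=6: -6+16=10, found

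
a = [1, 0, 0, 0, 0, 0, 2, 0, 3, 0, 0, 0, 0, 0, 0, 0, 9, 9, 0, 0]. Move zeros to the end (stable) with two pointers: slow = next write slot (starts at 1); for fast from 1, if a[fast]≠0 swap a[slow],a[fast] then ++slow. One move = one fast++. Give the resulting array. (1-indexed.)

(s=1,f=1) a[fast]=1≠0 swap→a[1]=1 → slow++,fast++
(s=2,f=2) a[fast]=0 → fast++
(s=2,f=3) a[fast]=0 → fast++
(s=2,f=4) a[fast]=0 → fast++
(s=2,f=5) a[fast]=0 → fast++
(s=2,f=6) a[fast]=0 → fast++
(s=2,f=7) a[fast]=2≠0 swap→a[2]=2 → slow++,fast++
(s=3,f=8) a[fast]=0 → fast++
(s=3,f=9) a[fast]=3≠0 swap→a[3]=3 → slow++,fast++
(s=4,f=10) a[fast]=0 → fast++
(s=4,f=11) a[fast]=0 → fast++
(s=4,f=12) a[fast]=0 → fast++
(s=4,f=13) a[fast]=0 → fast++
(s=4,f=14) a[fast]=0 → fast++
(s=4,f=15) a[fast]=0 → fast++
(s=4,f=16) a[fast]=0 → fast++
(s=4,f=17) a[fast]=9≠0 swap→a[4]=9 → slow++,fast++
(s=5,f=18) a[fast]=9≠0 swap→a[5]=9 → slow++,fast++
(s=6,f=19) a[fast]=0 → fast++
(s=6,f=20) a[fast]=0 → fast++

[1, 2, 3, 9, 9, 0, 0, 0, 0, 0, 0, 0, 0, 0, 0, 0, 0, 0, 0, 0]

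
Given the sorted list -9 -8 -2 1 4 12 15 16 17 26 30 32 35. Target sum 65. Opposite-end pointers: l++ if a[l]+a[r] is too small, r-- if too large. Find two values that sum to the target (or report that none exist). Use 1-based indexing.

(30, 35)

l=1 r=13: -9+35=26 <65, l++
l=2 r=13: -8+35=27 <65, l++
l=3 r=13: -2+35=33 <65, l++
l=4 r=13: 1+35=36 <65, l++
l=5 r=13: 4+35=39 <65, l++
l=6 r=13: 12+35=47 <65, l++
l=7 r=13: 15+35=50 <65, l++
l=8 r=13: 16+35=51 <65, l++
l=9 r=13: 17+35=52 <65, l++
l=10 r=13: 26+35=61 <65, l++
l=11 r=13: 30+35=65, found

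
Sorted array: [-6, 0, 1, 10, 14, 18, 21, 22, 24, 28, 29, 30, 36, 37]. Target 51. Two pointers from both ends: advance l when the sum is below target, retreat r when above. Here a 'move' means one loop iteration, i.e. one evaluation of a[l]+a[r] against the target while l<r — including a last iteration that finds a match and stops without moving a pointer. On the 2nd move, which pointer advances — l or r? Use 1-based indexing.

l=1 r=14: -6+37=31 <51, l++
l=2 r=14: 0+37=37 <51, l++

l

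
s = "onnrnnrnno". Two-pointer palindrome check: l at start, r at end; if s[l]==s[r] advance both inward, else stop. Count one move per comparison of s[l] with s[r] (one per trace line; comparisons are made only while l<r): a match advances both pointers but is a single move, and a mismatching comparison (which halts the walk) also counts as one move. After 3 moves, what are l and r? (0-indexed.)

[0,9] 'o'=='o' → l++,r--
[1,8] 'n'=='n' → l++,r--
[2,7] 'n'=='n' → l++,r--

l=3, r=6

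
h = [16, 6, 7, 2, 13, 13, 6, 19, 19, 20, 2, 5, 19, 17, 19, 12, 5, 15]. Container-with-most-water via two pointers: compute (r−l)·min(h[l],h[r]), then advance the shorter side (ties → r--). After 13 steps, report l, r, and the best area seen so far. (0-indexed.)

l=7, r=11, best area=255

[0,17] min(16,15)*17=255 best=255 * → r--
[0,16] min(16,5)*16=80 best=255 → r--
[0,15] min(16,12)*15=180 best=255 → r--
[0,14] min(16,19)*14=224 best=255 → l++
[1,14] min(6,19)*13=78 best=255 → l++
[2,14] min(7,19)*12=84 best=255 → l++
[3,14] min(2,19)*11=22 best=255 → l++
[4,14] min(13,19)*10=130 best=255 → l++
[5,14] min(13,19)*9=117 best=255 → l++
[6,14] min(6,19)*8=48 best=255 → l++
[7,14] min(19,19)*7=133 best=255 → r--
[7,13] min(19,17)*6=102 best=255 → r--
[7,12] min(19,19)*5=95 best=255 → r--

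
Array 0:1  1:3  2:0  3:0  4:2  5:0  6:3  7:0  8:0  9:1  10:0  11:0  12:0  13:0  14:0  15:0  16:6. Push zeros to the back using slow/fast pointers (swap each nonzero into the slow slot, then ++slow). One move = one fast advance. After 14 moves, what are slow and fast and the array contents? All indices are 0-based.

slow=5, fast=14, a=[1, 3, 2, 3, 1, 0, 0, 0, 0, 0, 0, 0, 0, 0, 0, 0, 6]

(s=0,f=0) a[fast]=1≠0 swap→a[0]=1 → slow++,fast++
(s=1,f=1) a[fast]=3≠0 swap→a[1]=3 → slow++,fast++
(s=2,f=2) a[fast]=0 → fast++
(s=2,f=3) a[fast]=0 → fast++
(s=2,f=4) a[fast]=2≠0 swap→a[2]=2 → slow++,fast++
(s=3,f=5) a[fast]=0 → fast++
(s=3,f=6) a[fast]=3≠0 swap→a[3]=3 → slow++,fast++
(s=4,f=7) a[fast]=0 → fast++
(s=4,f=8) a[fast]=0 → fast++
(s=4,f=9) a[fast]=1≠0 swap→a[4]=1 → slow++,fast++
(s=5,f=10) a[fast]=0 → fast++
(s=5,f=11) a[fast]=0 → fast++
(s=5,f=12) a[fast]=0 → fast++
(s=5,f=13) a[fast]=0 → fast++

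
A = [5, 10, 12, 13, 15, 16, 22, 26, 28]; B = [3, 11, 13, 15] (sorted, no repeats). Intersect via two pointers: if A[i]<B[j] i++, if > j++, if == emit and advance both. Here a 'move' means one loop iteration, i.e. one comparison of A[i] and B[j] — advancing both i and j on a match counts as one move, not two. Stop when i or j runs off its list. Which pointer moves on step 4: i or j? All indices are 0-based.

j

[i=0,j=0] 5>3 → j++
[i=0,j=1] 5<11 → i++
[i=1,j=1] 10<11 → i++
[i=2,j=1] 12>11 → j++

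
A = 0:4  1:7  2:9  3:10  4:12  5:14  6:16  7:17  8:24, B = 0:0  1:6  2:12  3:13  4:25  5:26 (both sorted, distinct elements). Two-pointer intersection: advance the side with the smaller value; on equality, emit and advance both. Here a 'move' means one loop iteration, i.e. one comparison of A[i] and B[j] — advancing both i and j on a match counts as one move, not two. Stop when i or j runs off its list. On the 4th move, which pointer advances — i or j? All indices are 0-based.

i=0 j=0: 4>0, j++
i=0 j=1: 4<6, i++
i=1 j=1: 7>6, j++
i=1 j=2: 7<12, i++

i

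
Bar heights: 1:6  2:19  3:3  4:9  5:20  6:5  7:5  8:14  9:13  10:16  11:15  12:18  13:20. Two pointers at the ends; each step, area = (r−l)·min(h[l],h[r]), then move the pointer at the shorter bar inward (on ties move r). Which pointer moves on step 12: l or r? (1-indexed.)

r

l=1 r=13: min(6,20)*12=72 best=72 *, l++
l=2 r=13: min(19,20)*11=209 best=209 *, l++
l=3 r=13: min(3,20)*10=30 best=209, l++
l=4 r=13: min(9,20)*9=81 best=209, l++
l=5 r=13: min(20,20)*8=160 best=209, r--
l=5 r=12: min(20,18)*7=126 best=209, r--
l=5 r=11: min(20,15)*6=90 best=209, r--
l=5 r=10: min(20,16)*5=80 best=209, r--
l=5 r=9: min(20,13)*4=52 best=209, r--
l=5 r=8: min(20,14)*3=42 best=209, r--
l=5 r=7: min(20,5)*2=10 best=209, r--
l=5 r=6: min(20,5)*1=5 best=209, r--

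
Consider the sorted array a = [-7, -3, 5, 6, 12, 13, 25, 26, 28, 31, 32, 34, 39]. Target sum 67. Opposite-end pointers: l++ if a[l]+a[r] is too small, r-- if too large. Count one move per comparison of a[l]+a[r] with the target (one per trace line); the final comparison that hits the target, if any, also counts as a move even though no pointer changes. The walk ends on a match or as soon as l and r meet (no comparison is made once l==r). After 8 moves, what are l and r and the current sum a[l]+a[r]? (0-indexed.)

l=8, r=12, sum=67

l=0 r=12: -7+39=32 <67, l++
l=1 r=12: -3+39=36 <67, l++
l=2 r=12: 5+39=44 <67, l++
l=3 r=12: 6+39=45 <67, l++
l=4 r=12: 12+39=51 <67, l++
l=5 r=12: 13+39=52 <67, l++
l=6 r=12: 25+39=64 <67, l++
l=7 r=12: 26+39=65 <67, l++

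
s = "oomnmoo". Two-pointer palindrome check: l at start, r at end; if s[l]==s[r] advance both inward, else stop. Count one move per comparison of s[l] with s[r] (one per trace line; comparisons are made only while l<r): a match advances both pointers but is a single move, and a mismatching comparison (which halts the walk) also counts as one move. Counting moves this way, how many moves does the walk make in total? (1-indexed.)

l=1 r=7: 'o'=='o', l++,r--
l=2 r=6: 'o'=='o', l++,r--
l=3 r=5: 'm'=='m', l++,r--

3 moves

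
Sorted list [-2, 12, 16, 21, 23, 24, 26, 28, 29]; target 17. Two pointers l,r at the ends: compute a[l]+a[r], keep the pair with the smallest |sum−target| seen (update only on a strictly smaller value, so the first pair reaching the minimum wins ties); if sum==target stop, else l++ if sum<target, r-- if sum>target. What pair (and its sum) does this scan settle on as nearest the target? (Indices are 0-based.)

l=0 r=8: -2+29=27 d=10 *, r--
l=0 r=7: -2+28=26 d=9 *, r--
l=0 r=6: -2+26=24 d=7 *, r--
l=0 r=5: -2+24=22 d=5 *, r--
l=0 r=4: -2+23=21 d=4 *, r--
l=0 r=3: -2+21=19 d=2 *, r--
l=0 r=2: -2+16=14 d=3, l++
l=1 r=2: 12+16=28 d=11, r--

pair (-2, 21) with sum 19 (|Δ|=2)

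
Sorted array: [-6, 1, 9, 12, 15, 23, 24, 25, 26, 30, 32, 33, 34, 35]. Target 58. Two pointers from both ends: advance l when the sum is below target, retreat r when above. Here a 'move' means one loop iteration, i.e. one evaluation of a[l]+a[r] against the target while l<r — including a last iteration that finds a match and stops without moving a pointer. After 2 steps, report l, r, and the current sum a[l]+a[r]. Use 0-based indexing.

l=2, r=13, sum=44

l=0 r=13: -6+35=29 <58, l++
l=1 r=13: 1+35=36 <58, l++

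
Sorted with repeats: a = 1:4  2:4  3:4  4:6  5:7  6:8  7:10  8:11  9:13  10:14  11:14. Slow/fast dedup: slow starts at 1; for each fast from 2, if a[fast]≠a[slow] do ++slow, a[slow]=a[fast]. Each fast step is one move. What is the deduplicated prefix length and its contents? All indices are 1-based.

length 8; prefix = [4, 6, 7, 8, 10, 11, 13, 14]

slow=1 fast=2: a[fast]=4=a[slow] dup, fast++
slow=1 fast=3: a[fast]=4=a[slow] dup, fast++
slow=1 fast=4: a[fast]=6≠a[slow]=4 write a[2]=6, slow++,fast++
slow=2 fast=5: a[fast]=7≠a[slow]=6 write a[3]=7, slow++,fast++
slow=3 fast=6: a[fast]=8≠a[slow]=7 write a[4]=8, slow++,fast++
slow=4 fast=7: a[fast]=10≠a[slow]=8 write a[5]=10, slow++,fast++
slow=5 fast=8: a[fast]=11≠a[slow]=10 write a[6]=11, slow++,fast++
slow=6 fast=9: a[fast]=13≠a[slow]=11 write a[7]=13, slow++,fast++
slow=7 fast=10: a[fast]=14≠a[slow]=13 write a[8]=14, slow++,fast++
slow=8 fast=11: a[fast]=14=a[slow] dup, fast++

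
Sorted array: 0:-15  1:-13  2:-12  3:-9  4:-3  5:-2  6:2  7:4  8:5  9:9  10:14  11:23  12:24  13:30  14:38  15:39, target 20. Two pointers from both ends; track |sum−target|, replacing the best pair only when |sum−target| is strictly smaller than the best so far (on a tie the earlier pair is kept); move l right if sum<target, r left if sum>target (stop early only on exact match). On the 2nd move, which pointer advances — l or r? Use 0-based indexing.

[0,15] -15+39=24 d=4 * → r--
[0,14] -15+38=23 d=3 * → r--

r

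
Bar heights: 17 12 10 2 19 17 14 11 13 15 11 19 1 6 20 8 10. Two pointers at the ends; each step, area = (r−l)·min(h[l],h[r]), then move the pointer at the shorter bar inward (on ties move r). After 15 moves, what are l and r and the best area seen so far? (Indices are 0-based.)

[0,16] min(17,10)*16=160 best=160 * → r--
[0,15] min(17,8)*15=120 best=160 → r--
[0,14] min(17,20)*14=238 best=238 * → l++
[1,14] min(12,20)*13=156 best=238 → l++
[2,14] min(10,20)*12=120 best=238 → l++
[3,14] min(2,20)*11=22 best=238 → l++
[4,14] min(19,20)*10=190 best=238 → l++
[5,14] min(17,20)*9=153 best=238 → l++
[6,14] min(14,20)*8=112 best=238 → l++
[7,14] min(11,20)*7=77 best=238 → l++
[8,14] min(13,20)*6=78 best=238 → l++
[9,14] min(15,20)*5=75 best=238 → l++
[10,14] min(11,20)*4=44 best=238 → l++
[11,14] min(19,20)*3=57 best=238 → l++
[12,14] min(1,20)*2=2 best=238 → l++

l=13, r=14, best area=238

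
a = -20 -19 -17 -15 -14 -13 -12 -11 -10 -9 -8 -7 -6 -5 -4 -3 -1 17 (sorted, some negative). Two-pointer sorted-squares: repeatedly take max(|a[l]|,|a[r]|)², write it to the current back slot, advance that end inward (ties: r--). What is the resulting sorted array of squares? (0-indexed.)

[1, 9, 16, 25, 36, 49, 64, 81, 100, 121, 144, 169, 196, 225, 289, 289, 361, 400]

l=0 r=17: |-20|>|17| out[17]=400, l++
l=1 r=17: |-19|>|17| out[16]=361, l++
l=2 r=17: |-17|<=|17| out[15]=289, r--
l=2 r=16: |-17|>|-1| out[14]=289, l++
l=3 r=16: |-15|>|-1| out[13]=225, l++
l=4 r=16: |-14|>|-1| out[12]=196, l++
l=5 r=16: |-13|>|-1| out[11]=169, l++
l=6 r=16: |-12|>|-1| out[10]=144, l++
l=7 r=16: |-11|>|-1| out[9]=121, l++
l=8 r=16: |-10|>|-1| out[8]=100, l++
l=9 r=16: |-9|>|-1| out[7]=81, l++
l=10 r=16: |-8|>|-1| out[6]=64, l++
l=11 r=16: |-7|>|-1| out[5]=49, l++
l=12 r=16: |-6|>|-1| out[4]=36, l++
l=13 r=16: |-5|>|-1| out[3]=25, l++
l=14 r=16: |-4|>|-1| out[2]=16, l++
l=15 r=16: |-3|>|-1| out[1]=9, l++
l=16 r=16: |-1|<=|-1| out[0]=1, r--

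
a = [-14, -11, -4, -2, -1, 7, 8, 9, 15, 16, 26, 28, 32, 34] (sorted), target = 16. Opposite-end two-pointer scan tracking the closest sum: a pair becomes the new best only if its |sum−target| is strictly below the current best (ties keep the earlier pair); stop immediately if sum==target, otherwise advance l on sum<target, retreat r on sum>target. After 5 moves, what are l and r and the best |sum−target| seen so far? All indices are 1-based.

l=3, r=11, best |Δ|=1

l=1 r=14: -14+34=20 d=4 *, r--
l=1 r=13: -14+32=18 d=2 *, r--
l=1 r=12: -14+28=14 d=2, l++
l=2 r=12: -11+28=17 d=1 *, r--
l=2 r=11: -11+26=15 d=1, l++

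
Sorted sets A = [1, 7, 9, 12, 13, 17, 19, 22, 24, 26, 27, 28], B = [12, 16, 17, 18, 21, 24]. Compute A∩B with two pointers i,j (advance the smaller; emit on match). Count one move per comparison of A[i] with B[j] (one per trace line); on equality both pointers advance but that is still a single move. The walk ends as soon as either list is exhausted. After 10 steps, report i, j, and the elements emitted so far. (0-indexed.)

i=7, j=5, emitted=[12, 17]

[i=0,j=0] 1<12 → i++
[i=1,j=0] 7<12 → i++
[i=2,j=0] 9<12 → i++
[i=3,j=0] 12==12 emit → i++,j++
[i=4,j=1] 13<16 → i++
[i=5,j=1] 17>16 → j++
[i=5,j=2] 17==17 emit → i++,j++
[i=6,j=3] 19>18 → j++
[i=6,j=4] 19<21 → i++
[i=7,j=4] 22>21 → j++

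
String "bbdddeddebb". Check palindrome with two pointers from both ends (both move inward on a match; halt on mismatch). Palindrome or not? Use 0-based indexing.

l=0 r=10: 'b'=='b', l++,r--
l=1 r=9: 'b'=='b', l++,r--
l=2 r=8: 'd'!='e', stop

not a palindrome (mismatch at 2,8)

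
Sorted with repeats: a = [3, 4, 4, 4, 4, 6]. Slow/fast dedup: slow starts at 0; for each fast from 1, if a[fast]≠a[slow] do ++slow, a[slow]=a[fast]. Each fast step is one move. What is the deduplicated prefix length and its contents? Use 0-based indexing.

length 3; prefix = [3, 4, 6]

slow=0 fast=1: a[fast]=4≠a[slow]=3 write a[1]=4, slow++,fast++
slow=1 fast=2: a[fast]=4=a[slow] dup, fast++
slow=1 fast=3: a[fast]=4=a[slow] dup, fast++
slow=1 fast=4: a[fast]=4=a[slow] dup, fast++
slow=1 fast=5: a[fast]=6≠a[slow]=4 write a[2]=6, slow++,fast++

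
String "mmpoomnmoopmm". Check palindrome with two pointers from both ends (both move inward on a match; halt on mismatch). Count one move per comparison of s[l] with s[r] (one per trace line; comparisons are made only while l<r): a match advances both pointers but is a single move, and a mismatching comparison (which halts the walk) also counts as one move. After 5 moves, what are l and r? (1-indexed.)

[1,13] 'm'=='m' → l++,r--
[2,12] 'm'=='m' → l++,r--
[3,11] 'p'=='p' → l++,r--
[4,10] 'o'=='o' → l++,r--
[5,9] 'o'=='o' → l++,r--

l=6, r=8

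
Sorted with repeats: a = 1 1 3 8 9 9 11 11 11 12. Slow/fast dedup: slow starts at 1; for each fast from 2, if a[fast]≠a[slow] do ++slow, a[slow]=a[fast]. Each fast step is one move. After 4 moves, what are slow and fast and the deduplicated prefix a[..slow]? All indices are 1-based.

slow=4, fast=6, prefix=[1, 3, 8, 9]

(s=1,f=2) a[fast]=1=a[slow] dup → fast++
(s=1,f=3) a[fast]=3≠a[slow]=1 write a[2]=3 → slow++,fast++
(s=2,f=4) a[fast]=8≠a[slow]=3 write a[3]=8 → slow++,fast++
(s=3,f=5) a[fast]=9≠a[slow]=8 write a[4]=9 → slow++,fast++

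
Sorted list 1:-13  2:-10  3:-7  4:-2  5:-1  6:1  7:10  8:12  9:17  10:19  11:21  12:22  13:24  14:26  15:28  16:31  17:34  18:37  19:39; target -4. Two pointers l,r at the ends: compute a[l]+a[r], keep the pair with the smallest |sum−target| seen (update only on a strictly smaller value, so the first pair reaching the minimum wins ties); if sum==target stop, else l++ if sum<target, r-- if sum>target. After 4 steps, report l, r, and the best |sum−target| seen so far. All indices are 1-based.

l=1, r=15, best |Δ|=22

[1,19] -13+39=26 d=30 * → r--
[1,18] -13+37=24 d=28 * → r--
[1,17] -13+34=21 d=25 * → r--
[1,16] -13+31=18 d=22 * → r--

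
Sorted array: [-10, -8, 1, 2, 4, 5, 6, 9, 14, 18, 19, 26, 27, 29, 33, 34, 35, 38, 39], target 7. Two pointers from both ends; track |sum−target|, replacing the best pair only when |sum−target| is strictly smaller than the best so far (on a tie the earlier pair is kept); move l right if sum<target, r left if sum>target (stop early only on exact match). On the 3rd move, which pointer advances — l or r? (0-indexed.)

r

l=0 r=18: -10+39=29 d=22 *, r--
l=0 r=17: -10+38=28 d=21 *, r--
l=0 r=16: -10+35=25 d=18 *, r--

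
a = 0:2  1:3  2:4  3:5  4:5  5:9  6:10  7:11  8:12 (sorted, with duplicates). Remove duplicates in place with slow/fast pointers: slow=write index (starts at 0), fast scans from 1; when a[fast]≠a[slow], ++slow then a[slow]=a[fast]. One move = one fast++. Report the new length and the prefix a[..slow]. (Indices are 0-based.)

length 8; prefix = [2, 3, 4, 5, 9, 10, 11, 12]

(s=0,f=1) a[fast]=3≠a[slow]=2 write a[1]=3 → slow++,fast++
(s=1,f=2) a[fast]=4≠a[slow]=3 write a[2]=4 → slow++,fast++
(s=2,f=3) a[fast]=5≠a[slow]=4 write a[3]=5 → slow++,fast++
(s=3,f=4) a[fast]=5=a[slow] dup → fast++
(s=3,f=5) a[fast]=9≠a[slow]=5 write a[4]=9 → slow++,fast++
(s=4,f=6) a[fast]=10≠a[slow]=9 write a[5]=10 → slow++,fast++
(s=5,f=7) a[fast]=11≠a[slow]=10 write a[6]=11 → slow++,fast++
(s=6,f=8) a[fast]=12≠a[slow]=11 write a[7]=12 → slow++,fast++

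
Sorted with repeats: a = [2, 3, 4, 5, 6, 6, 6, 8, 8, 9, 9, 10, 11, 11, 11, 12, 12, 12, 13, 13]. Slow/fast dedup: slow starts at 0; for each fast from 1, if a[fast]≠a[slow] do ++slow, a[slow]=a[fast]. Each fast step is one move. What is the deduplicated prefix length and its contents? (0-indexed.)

length 11; prefix = [2, 3, 4, 5, 6, 8, 9, 10, 11, 12, 13]

slow=0 fast=1: a[fast]=3≠a[slow]=2 write a[1]=3, slow++,fast++
slow=1 fast=2: a[fast]=4≠a[slow]=3 write a[2]=4, slow++,fast++
slow=2 fast=3: a[fast]=5≠a[slow]=4 write a[3]=5, slow++,fast++
slow=3 fast=4: a[fast]=6≠a[slow]=5 write a[4]=6, slow++,fast++
slow=4 fast=5: a[fast]=6=a[slow] dup, fast++
slow=4 fast=6: a[fast]=6=a[slow] dup, fast++
slow=4 fast=7: a[fast]=8≠a[slow]=6 write a[5]=8, slow++,fast++
slow=5 fast=8: a[fast]=8=a[slow] dup, fast++
slow=5 fast=9: a[fast]=9≠a[slow]=8 write a[6]=9, slow++,fast++
slow=6 fast=10: a[fast]=9=a[slow] dup, fast++
slow=6 fast=11: a[fast]=10≠a[slow]=9 write a[7]=10, slow++,fast++
slow=7 fast=12: a[fast]=11≠a[slow]=10 write a[8]=11, slow++,fast++
slow=8 fast=13: a[fast]=11=a[slow] dup, fast++
slow=8 fast=14: a[fast]=11=a[slow] dup, fast++
slow=8 fast=15: a[fast]=12≠a[slow]=11 write a[9]=12, slow++,fast++
slow=9 fast=16: a[fast]=12=a[slow] dup, fast++
slow=9 fast=17: a[fast]=12=a[slow] dup, fast++
slow=9 fast=18: a[fast]=13≠a[slow]=12 write a[10]=13, slow++,fast++
slow=10 fast=19: a[fast]=13=a[slow] dup, fast++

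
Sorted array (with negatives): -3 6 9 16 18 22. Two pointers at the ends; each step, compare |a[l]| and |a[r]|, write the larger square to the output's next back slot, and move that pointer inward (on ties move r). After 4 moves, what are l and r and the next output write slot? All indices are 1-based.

l=1, r=2, next write slot=2

[1,6] |-3|<=|22| out[6]=484 → r--
[1,5] |-3|<=|18| out[5]=324 → r--
[1,4] |-3|<=|16| out[4]=256 → r--
[1,3] |-3|<=|9| out[3]=81 → r--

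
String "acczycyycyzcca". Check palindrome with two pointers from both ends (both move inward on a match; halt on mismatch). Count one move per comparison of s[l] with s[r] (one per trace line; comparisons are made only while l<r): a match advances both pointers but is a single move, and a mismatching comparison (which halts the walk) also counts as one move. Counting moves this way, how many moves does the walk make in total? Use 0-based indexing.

7 moves

l=0 r=13: 'a'=='a', l++,r--
l=1 r=12: 'c'=='c', l++,r--
l=2 r=11: 'c'=='c', l++,r--
l=3 r=10: 'z'=='z', l++,r--
l=4 r=9: 'y'=='y', l++,r--
l=5 r=8: 'c'=='c', l++,r--
l=6 r=7: 'y'=='y', l++,r--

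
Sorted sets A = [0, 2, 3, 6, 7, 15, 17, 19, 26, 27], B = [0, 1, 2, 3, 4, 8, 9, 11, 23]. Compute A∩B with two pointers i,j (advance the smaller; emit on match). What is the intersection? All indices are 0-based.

intersection = [0, 2, 3]

i=0 j=0: 0==0 emit, i++,j++
i=1 j=1: 2>1, j++
i=1 j=2: 2==2 emit, i++,j++
i=2 j=3: 3==3 emit, i++,j++
i=3 j=4: 6>4, j++
i=3 j=5: 6<8, i++
i=4 j=5: 7<8, i++
i=5 j=5: 15>8, j++
i=5 j=6: 15>9, j++
i=5 j=7: 15>11, j++
i=5 j=8: 15<23, i++
i=6 j=8: 17<23, i++
i=7 j=8: 19<23, i++
i=8 j=8: 26>23, j++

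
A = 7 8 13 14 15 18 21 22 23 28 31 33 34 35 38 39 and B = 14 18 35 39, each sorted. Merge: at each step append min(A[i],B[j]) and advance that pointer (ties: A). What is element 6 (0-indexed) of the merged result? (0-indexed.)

merged[6] = 18

i=0 j=0: A[i]=7<=B[j]=14 take 7, i++
i=1 j=0: A[i]=8<=B[j]=14 take 8, i++
i=2 j=0: A[i]=13<=B[j]=14 take 13, i++
i=3 j=0: A[i]=14<=B[j]=14 take 14, i++
i=4 j=0: A[i]=15>B[j]=14 take 14, j++
i=4 j=1: A[i]=15<=B[j]=18 take 15, i++
i=5 j=1: A[i]=18<=B[j]=18 take 18, i++
i=6 j=1: A[i]=21>B[j]=18 take 18, j++
i=6 j=2: A[i]=21<=B[j]=35 take 21, i++
i=7 j=2: A[i]=22<=B[j]=35 take 22, i++
i=8 j=2: A[i]=23<=B[j]=35 take 23, i++
i=9 j=2: A[i]=28<=B[j]=35 take 28, i++
i=10 j=2: A[i]=31<=B[j]=35 take 31, i++
i=11 j=2: A[i]=33<=B[j]=35 take 33, i++
i=12 j=2: A[i]=34<=B[j]=35 take 34, i++
i=13 j=2: A[i]=35<=B[j]=35 take 35, i++
i=14 j=2: A[i]=38>B[j]=35 take 35, j++
i=14 j=3: A[i]=38<=B[j]=39 take 38, i++
i=15 j=3: A[i]=39<=B[j]=39 take 39, i++
i=16 j=3: A done, take B[j]=39, j++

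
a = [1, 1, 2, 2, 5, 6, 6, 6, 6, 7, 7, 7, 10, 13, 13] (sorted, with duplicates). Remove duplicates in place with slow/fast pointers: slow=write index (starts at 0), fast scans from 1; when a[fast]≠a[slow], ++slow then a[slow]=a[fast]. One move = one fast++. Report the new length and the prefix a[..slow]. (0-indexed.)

(s=0,f=1) a[fast]=1=a[slow] dup → fast++
(s=0,f=2) a[fast]=2≠a[slow]=1 write a[1]=2 → slow++,fast++
(s=1,f=3) a[fast]=2=a[slow] dup → fast++
(s=1,f=4) a[fast]=5≠a[slow]=2 write a[2]=5 → slow++,fast++
(s=2,f=5) a[fast]=6≠a[slow]=5 write a[3]=6 → slow++,fast++
(s=3,f=6) a[fast]=6=a[slow] dup → fast++
(s=3,f=7) a[fast]=6=a[slow] dup → fast++
(s=3,f=8) a[fast]=6=a[slow] dup → fast++
(s=3,f=9) a[fast]=7≠a[slow]=6 write a[4]=7 → slow++,fast++
(s=4,f=10) a[fast]=7=a[slow] dup → fast++
(s=4,f=11) a[fast]=7=a[slow] dup → fast++
(s=4,f=12) a[fast]=10≠a[slow]=7 write a[5]=10 → slow++,fast++
(s=5,f=13) a[fast]=13≠a[slow]=10 write a[6]=13 → slow++,fast++
(s=6,f=14) a[fast]=13=a[slow] dup → fast++

length 7; prefix = [1, 2, 5, 6, 7, 10, 13]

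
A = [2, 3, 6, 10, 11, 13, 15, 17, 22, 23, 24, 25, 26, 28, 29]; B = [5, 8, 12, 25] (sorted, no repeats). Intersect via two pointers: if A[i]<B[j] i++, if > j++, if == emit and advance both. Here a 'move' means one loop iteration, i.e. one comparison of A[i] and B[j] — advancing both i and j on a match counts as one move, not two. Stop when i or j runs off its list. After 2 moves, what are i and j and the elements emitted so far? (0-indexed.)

i=2, j=0, emitted=[]

[i=0,j=0] 2<5 → i++
[i=1,j=0] 3<5 → i++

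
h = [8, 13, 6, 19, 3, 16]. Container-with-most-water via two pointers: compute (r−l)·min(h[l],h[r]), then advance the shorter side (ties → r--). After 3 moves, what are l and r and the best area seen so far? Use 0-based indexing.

l=3, r=5, best area=52

l=0 r=5: min(8,16)*5=40 best=40 *, l++
l=1 r=5: min(13,16)*4=52 best=52 *, l++
l=2 r=5: min(6,16)*3=18 best=52, l++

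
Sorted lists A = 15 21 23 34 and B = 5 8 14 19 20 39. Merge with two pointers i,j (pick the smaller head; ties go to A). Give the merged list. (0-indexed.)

i=0 j=0: A[i]=15>B[j]=5 take 5, j++
i=0 j=1: A[i]=15>B[j]=8 take 8, j++
i=0 j=2: A[i]=15>B[j]=14 take 14, j++
i=0 j=3: A[i]=15<=B[j]=19 take 15, i++
i=1 j=3: A[i]=21>B[j]=19 take 19, j++
i=1 j=4: A[i]=21>B[j]=20 take 20, j++
i=1 j=5: A[i]=21<=B[j]=39 take 21, i++
i=2 j=5: A[i]=23<=B[j]=39 take 23, i++
i=3 j=5: A[i]=34<=B[j]=39 take 34, i++
i=4 j=5: A done, take B[j]=39, j++

[5, 8, 14, 15, 19, 20, 21, 23, 34, 39]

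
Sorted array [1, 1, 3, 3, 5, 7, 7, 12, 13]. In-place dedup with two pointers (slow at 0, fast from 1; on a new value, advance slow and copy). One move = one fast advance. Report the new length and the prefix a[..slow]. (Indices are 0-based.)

(s=0,f=1) a[fast]=1=a[slow] dup → fast++
(s=0,f=2) a[fast]=3≠a[slow]=1 write a[1]=3 → slow++,fast++
(s=1,f=3) a[fast]=3=a[slow] dup → fast++
(s=1,f=4) a[fast]=5≠a[slow]=3 write a[2]=5 → slow++,fast++
(s=2,f=5) a[fast]=7≠a[slow]=5 write a[3]=7 → slow++,fast++
(s=3,f=6) a[fast]=7=a[slow] dup → fast++
(s=3,f=7) a[fast]=12≠a[slow]=7 write a[4]=12 → slow++,fast++
(s=4,f=8) a[fast]=13≠a[slow]=12 write a[5]=13 → slow++,fast++

length 6; prefix = [1, 3, 5, 7, 12, 13]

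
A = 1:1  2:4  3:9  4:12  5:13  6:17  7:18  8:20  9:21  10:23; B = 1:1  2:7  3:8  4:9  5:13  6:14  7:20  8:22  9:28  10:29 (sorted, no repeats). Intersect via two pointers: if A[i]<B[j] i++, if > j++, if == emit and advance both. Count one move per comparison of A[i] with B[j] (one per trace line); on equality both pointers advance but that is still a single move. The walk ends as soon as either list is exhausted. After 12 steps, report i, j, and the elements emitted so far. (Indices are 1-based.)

i=10, j=8, emitted=[1, 9, 13, 20]

i=1 j=1: 1==1 emit, i++,j++
i=2 j=2: 4<7, i++
i=3 j=2: 9>7, j++
i=3 j=3: 9>8, j++
i=3 j=4: 9==9 emit, i++,j++
i=4 j=5: 12<13, i++
i=5 j=5: 13==13 emit, i++,j++
i=6 j=6: 17>14, j++
i=6 j=7: 17<20, i++
i=7 j=7: 18<20, i++
i=8 j=7: 20==20 emit, i++,j++
i=9 j=8: 21<22, i++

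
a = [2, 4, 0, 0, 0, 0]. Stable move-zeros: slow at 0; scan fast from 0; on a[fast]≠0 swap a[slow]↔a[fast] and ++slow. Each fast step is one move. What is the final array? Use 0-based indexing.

[2, 4, 0, 0, 0, 0]

slow=0 fast=0: a[fast]=2≠0 swap→a[0]=2, slow++,fast++
slow=1 fast=1: a[fast]=4≠0 swap→a[1]=4, slow++,fast++
slow=2 fast=2: a[fast]=0, fast++
slow=2 fast=3: a[fast]=0, fast++
slow=2 fast=4: a[fast]=0, fast++
slow=2 fast=5: a[fast]=0, fast++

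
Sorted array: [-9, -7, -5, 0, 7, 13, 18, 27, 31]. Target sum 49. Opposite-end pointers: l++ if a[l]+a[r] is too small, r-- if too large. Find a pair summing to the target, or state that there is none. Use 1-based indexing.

[1,9] -9+31=22 <49 → l++
[2,9] -7+31=24 <49 → l++
[3,9] -5+31=26 <49 → l++
[4,9] 0+31=31 <49 → l++
[5,9] 7+31=38 <49 → l++
[6,9] 13+31=44 <49 → l++
[7,9] 18+31=49 → found

(18, 31)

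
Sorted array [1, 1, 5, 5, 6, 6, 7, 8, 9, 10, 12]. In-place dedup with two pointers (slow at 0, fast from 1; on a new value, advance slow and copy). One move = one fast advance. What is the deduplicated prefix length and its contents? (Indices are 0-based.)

length 8; prefix = [1, 5, 6, 7, 8, 9, 10, 12]

(s=0,f=1) a[fast]=1=a[slow] dup → fast++
(s=0,f=2) a[fast]=5≠a[slow]=1 write a[1]=5 → slow++,fast++
(s=1,f=3) a[fast]=5=a[slow] dup → fast++
(s=1,f=4) a[fast]=6≠a[slow]=5 write a[2]=6 → slow++,fast++
(s=2,f=5) a[fast]=6=a[slow] dup → fast++
(s=2,f=6) a[fast]=7≠a[slow]=6 write a[3]=7 → slow++,fast++
(s=3,f=7) a[fast]=8≠a[slow]=7 write a[4]=8 → slow++,fast++
(s=4,f=8) a[fast]=9≠a[slow]=8 write a[5]=9 → slow++,fast++
(s=5,f=9) a[fast]=10≠a[slow]=9 write a[6]=10 → slow++,fast++
(s=6,f=10) a[fast]=12≠a[slow]=10 write a[7]=12 → slow++,fast++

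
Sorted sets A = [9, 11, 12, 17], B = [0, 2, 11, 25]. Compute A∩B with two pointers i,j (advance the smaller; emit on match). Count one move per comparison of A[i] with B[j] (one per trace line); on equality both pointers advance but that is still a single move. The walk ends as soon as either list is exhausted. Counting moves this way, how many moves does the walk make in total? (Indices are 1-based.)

6 moves

i=1 j=1: 9>0, j++
i=1 j=2: 9>2, j++
i=1 j=3: 9<11, i++
i=2 j=3: 11==11 emit, i++,j++
i=3 j=4: 12<25, i++
i=4 j=4: 17<25, i++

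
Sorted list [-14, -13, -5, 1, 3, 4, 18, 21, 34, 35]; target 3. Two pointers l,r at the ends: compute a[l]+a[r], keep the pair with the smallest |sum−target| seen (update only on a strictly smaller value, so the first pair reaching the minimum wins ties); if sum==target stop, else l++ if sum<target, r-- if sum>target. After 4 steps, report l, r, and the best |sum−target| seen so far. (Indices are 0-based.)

l=0 r=9: -14+35=21 d=18 *, r--
l=0 r=8: -14+34=20 d=17 *, r--
l=0 r=7: -14+21=7 d=4 *, r--
l=0 r=6: -14+18=4 d=1 *, r--

l=0, r=5, best |Δ|=1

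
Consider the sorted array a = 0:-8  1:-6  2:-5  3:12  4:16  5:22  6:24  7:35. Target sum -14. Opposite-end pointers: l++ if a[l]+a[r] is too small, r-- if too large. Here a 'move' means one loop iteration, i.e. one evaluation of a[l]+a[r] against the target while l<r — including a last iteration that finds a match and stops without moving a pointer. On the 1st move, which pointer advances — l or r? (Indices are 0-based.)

r

[0,7] -8+35=27 >-14 → r--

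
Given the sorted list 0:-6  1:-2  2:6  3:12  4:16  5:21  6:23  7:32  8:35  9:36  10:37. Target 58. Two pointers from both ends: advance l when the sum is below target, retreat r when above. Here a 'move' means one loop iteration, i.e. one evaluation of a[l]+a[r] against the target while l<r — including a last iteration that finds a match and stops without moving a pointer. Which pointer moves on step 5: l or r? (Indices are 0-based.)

l

[0,10] -6+37=31 <58 → l++
[1,10] -2+37=35 <58 → l++
[2,10] 6+37=43 <58 → l++
[3,10] 12+37=49 <58 → l++
[4,10] 16+37=53 <58 → l++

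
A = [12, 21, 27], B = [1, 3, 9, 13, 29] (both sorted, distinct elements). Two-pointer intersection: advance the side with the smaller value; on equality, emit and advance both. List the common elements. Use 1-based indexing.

i=1 j=1: 12>1, j++
i=1 j=2: 12>3, j++
i=1 j=3: 12>9, j++
i=1 j=4: 12<13, i++
i=2 j=4: 21>13, j++
i=2 j=5: 21<29, i++
i=3 j=5: 27<29, i++

intersection = []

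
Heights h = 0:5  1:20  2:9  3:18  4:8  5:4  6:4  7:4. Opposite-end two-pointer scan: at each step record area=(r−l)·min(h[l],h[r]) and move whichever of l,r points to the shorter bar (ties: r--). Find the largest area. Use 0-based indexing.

max area = 36

l=0 r=7: min(5,4)*7=28 best=28 *, r--
l=0 r=6: min(5,4)*6=24 best=28, r--
l=0 r=5: min(5,4)*5=20 best=28, r--
l=0 r=4: min(5,8)*4=20 best=28, l++
l=1 r=4: min(20,8)*3=24 best=28, r--
l=1 r=3: min(20,18)*2=36 best=36 *, r--
l=1 r=2: min(20,9)*1=9 best=36, r--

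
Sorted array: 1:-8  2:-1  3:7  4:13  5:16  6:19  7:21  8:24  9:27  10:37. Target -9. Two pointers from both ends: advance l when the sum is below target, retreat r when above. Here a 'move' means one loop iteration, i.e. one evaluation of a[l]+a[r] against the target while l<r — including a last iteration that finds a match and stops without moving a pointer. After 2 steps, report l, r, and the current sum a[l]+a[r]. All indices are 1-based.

l=1 r=10: -8+37=29 >-9, r--
l=1 r=9: -8+27=19 >-9, r--

l=1, r=8, sum=16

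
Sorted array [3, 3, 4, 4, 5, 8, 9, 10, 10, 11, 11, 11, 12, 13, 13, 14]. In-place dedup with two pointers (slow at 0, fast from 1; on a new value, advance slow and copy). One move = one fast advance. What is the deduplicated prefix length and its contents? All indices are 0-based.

length 10; prefix = [3, 4, 5, 8, 9, 10, 11, 12, 13, 14]

(s=0,f=1) a[fast]=3=a[slow] dup → fast++
(s=0,f=2) a[fast]=4≠a[slow]=3 write a[1]=4 → slow++,fast++
(s=1,f=3) a[fast]=4=a[slow] dup → fast++
(s=1,f=4) a[fast]=5≠a[slow]=4 write a[2]=5 → slow++,fast++
(s=2,f=5) a[fast]=8≠a[slow]=5 write a[3]=8 → slow++,fast++
(s=3,f=6) a[fast]=9≠a[slow]=8 write a[4]=9 → slow++,fast++
(s=4,f=7) a[fast]=10≠a[slow]=9 write a[5]=10 → slow++,fast++
(s=5,f=8) a[fast]=10=a[slow] dup → fast++
(s=5,f=9) a[fast]=11≠a[slow]=10 write a[6]=11 → slow++,fast++
(s=6,f=10) a[fast]=11=a[slow] dup → fast++
(s=6,f=11) a[fast]=11=a[slow] dup → fast++
(s=6,f=12) a[fast]=12≠a[slow]=11 write a[7]=12 → slow++,fast++
(s=7,f=13) a[fast]=13≠a[slow]=12 write a[8]=13 → slow++,fast++
(s=8,f=14) a[fast]=13=a[slow] dup → fast++
(s=8,f=15) a[fast]=14≠a[slow]=13 write a[9]=14 → slow++,fast++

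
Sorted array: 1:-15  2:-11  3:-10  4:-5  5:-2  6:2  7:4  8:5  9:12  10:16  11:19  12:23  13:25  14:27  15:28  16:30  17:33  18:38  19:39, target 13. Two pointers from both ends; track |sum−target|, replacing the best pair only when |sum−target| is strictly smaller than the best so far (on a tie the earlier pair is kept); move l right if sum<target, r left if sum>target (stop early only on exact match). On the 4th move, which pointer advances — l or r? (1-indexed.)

r

l=1 r=19: -15+39=24 d=11 *, r--
l=1 r=18: -15+38=23 d=10 *, r--
l=1 r=17: -15+33=18 d=5 *, r--
l=1 r=16: -15+30=15 d=2 *, r--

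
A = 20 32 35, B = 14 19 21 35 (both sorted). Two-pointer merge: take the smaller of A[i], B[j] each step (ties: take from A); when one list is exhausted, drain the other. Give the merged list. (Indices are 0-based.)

[14, 19, 20, 21, 32, 35, 35]

i=0 j=0: A[i]=20>B[j]=14 take 14, j++
i=0 j=1: A[i]=20>B[j]=19 take 19, j++
i=0 j=2: A[i]=20<=B[j]=21 take 20, i++
i=1 j=2: A[i]=32>B[j]=21 take 21, j++
i=1 j=3: A[i]=32<=B[j]=35 take 32, i++
i=2 j=3: A[i]=35<=B[j]=35 take 35, i++
i=3 j=3: A done, take B[j]=35, j++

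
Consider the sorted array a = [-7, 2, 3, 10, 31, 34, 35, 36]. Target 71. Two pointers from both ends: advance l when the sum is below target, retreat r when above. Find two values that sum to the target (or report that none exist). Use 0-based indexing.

l=0 r=7: -7+36=29 <71, l++
l=1 r=7: 2+36=38 <71, l++
l=2 r=7: 3+36=39 <71, l++
l=3 r=7: 10+36=46 <71, l++
l=4 r=7: 31+36=67 <71, l++
l=5 r=7: 34+36=70 <71, l++
l=6 r=7: 35+36=71, found

(35, 36)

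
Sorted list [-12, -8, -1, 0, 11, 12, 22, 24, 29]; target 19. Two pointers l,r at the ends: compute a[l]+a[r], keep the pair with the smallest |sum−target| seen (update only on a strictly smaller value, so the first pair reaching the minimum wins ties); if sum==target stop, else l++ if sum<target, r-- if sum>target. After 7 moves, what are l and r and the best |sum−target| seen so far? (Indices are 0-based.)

l=4, r=5, best |Δ|=2

[0,8] -12+29=17 d=2 * → l++
[1,8] -8+29=21 d=2 → r--
[1,7] -8+24=16 d=3 → l++
[2,7] -1+24=23 d=4 → r--
[2,6] -1+22=21 d=2 → r--
[2,5] -1+12=11 d=8 → l++
[3,5] 0+12=12 d=7 → l++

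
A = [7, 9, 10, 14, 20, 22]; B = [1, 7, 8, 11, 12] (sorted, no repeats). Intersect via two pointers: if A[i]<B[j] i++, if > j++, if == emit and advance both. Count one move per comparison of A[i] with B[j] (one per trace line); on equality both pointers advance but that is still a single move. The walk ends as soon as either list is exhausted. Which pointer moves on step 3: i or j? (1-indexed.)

i=1 j=1: 7>1, j++
i=1 j=2: 7==7 emit, i++,j++
i=2 j=3: 9>8, j++

j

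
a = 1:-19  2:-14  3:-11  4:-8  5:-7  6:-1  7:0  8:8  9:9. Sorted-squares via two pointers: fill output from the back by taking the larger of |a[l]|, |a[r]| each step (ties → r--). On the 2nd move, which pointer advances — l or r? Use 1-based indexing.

l

l=1 r=9: |-19|>|9| out[9]=361, l++
l=2 r=9: |-14|>|9| out[8]=196, l++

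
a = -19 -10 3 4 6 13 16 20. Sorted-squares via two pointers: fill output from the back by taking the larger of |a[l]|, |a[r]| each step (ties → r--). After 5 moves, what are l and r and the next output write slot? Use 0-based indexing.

l=0 r=7: |-19|<=|20| out[7]=400, r--
l=0 r=6: |-19|>|16| out[6]=361, l++
l=1 r=6: |-10|<=|16| out[5]=256, r--
l=1 r=5: |-10|<=|13| out[4]=169, r--
l=1 r=4: |-10|>|6| out[3]=100, l++

l=2, r=4, next write slot=2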